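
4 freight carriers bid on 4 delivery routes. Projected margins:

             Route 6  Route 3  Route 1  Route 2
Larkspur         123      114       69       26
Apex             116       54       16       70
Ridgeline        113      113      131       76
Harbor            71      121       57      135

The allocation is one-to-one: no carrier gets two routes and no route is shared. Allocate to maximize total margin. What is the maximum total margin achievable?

Max total: $496k

Optimal: Larkspur→Route 3 ($114k), Apex→Route 6 ($116k), Ridgeline→Route 1 ($131k), Harbor→Route 2 ($135k) — total 114+116+131+135 = $496k.
Swapping Ridgeline↔Larkspur (Ridgeline→Route 3 $113k, Larkspur→Route 1 $69k) loses 63.
Checked against all permutations: $496k is optimal.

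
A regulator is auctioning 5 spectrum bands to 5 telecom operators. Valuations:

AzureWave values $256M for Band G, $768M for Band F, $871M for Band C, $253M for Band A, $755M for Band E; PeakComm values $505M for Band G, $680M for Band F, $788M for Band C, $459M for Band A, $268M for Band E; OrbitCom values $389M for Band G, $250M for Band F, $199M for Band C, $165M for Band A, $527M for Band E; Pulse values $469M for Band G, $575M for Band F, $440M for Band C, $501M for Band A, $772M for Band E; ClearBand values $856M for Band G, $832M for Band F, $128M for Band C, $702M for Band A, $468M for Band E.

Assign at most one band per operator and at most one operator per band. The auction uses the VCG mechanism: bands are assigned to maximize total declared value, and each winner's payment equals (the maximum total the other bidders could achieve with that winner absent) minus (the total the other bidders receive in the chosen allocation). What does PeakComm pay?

Efficient allocation: AzureWave→Band F ($768M), PeakComm→Band C ($788M), OrbitCom→Band E ($527M), Pulse→Band A ($501M), ClearBand→Band G ($856M); total welfare W = $3440M.
PeakComm receives Band C at value $788M, so the others get W − 788 = $2652M.
Without PeakComm: best allocation of the remaining 4 bidders over all 5 bands is AzureWave→Band C ($871M), OrbitCom→Band G ($389M), Pulse→Band E ($772M), ClearBand→Band F ($832M), total $2864M.
VCG payment = (others' best without PeakComm) − (others' welfare with PeakComm) = 2864 − 2652 = $212M.

PeakComm pays $212M.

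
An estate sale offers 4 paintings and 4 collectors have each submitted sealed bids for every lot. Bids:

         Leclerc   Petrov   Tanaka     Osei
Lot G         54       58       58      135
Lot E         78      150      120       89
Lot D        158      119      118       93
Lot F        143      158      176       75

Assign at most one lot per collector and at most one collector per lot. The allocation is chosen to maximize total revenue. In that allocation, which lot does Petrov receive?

Petrov receives Lot E.

Optimal: Leclerc→Lot D ($158), Petrov→Lot E ($150), Tanaka→Lot F ($176), Osei→Lot G ($135) — total 158+150+176+135 = $619.
Row-greedy (each collector in turn takes its best remaining lot) gives $571, worse by 48.
Next-best assignment: Leclerc→Lot D, Petrov→Lot F, Tanaka→Lot E, Osei→Lot G = $571.
Checked against all permutations: $619 is optimal.
Petrov's own top lot is Lot F ($158), but forcing Petrov→Lot F and reassigning the rest optimally gives only $571 — worse by 48.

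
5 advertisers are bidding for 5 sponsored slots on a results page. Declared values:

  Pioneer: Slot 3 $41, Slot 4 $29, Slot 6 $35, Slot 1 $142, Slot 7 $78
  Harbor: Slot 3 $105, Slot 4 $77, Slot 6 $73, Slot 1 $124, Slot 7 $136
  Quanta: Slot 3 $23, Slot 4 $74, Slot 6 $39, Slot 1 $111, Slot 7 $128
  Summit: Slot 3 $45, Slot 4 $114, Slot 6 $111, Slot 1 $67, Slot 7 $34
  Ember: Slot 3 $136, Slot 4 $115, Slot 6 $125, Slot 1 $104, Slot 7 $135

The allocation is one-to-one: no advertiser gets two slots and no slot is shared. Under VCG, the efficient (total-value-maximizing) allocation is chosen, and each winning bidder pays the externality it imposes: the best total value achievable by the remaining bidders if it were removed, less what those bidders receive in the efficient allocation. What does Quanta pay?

Quanta pays $42.

Efficient allocation: Pioneer→Slot 1 ($142), Harbor→Slot 3 ($105), Quanta→Slot 7 ($128), Summit→Slot 4 ($114), Ember→Slot 6 ($125); total welfare W = $614.
Quanta receives Slot 7 at value $128, so the others get W − 128 = $486.
Without Quanta: best allocation of the remaining 4 bidders over all 5 slots is Pioneer→Slot 1 ($142), Harbor→Slot 7 ($136), Summit→Slot 4 ($114), Ember→Slot 3 ($136), total $528.
VCG payment = (others' best without Quanta) − (others' welfare with Quanta) = 528 − 486 = $42.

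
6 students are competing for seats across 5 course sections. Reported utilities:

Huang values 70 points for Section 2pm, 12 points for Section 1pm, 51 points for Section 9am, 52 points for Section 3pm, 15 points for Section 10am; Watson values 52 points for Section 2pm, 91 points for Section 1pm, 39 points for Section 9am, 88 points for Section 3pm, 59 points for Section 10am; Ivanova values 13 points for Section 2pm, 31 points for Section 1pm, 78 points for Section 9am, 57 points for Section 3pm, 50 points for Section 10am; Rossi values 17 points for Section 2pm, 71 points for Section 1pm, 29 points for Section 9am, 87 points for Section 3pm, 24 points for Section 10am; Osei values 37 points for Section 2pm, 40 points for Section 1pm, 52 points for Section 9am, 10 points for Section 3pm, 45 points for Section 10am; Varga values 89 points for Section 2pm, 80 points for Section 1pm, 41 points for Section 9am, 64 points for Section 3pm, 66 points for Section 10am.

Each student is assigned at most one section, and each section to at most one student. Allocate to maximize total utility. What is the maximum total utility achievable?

Max total: 392 points

Optimal: Huang→Section 2pm (70 points), Watson→Section 1pm (91 points), Ivanova→Section 9am (78 points), Rossi→Section 3pm (87 points), Varga→Section 10am (66 points) — total 70+91+78+87+66 = 392 points.
Max-entry greedy (repeatedly take the single best remaining cell) gives 390 points, worse by 2.
Next-best assignment: Varga→Section 2pm, Watson→Section 1pm, Ivanova→Section 9am, Rossi→Section 3pm, Osei→Section 10am = 390 points.
Checked against all permutations: 392 points is optimal.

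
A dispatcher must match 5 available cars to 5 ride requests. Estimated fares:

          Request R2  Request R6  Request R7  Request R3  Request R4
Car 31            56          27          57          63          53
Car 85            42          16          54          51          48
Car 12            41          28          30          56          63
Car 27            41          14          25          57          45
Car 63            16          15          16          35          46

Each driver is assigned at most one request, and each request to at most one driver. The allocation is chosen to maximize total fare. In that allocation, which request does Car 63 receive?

This is the linear assignment problem.
Optimal: Car 31→Request R2 ($56), Car 85→Request R7 ($54), Car 12→Request R4 ($63), Car 27→Request R3 ($57), Car 63→Request R6 ($15) — total 56+54+63+57+15 = $245.
Max-entry greedy (repeatedly take the single best remaining cell) gives $236, worse by 9.
Car 63's own top request is Request R4 ($46), but forcing Car 63→Request R4 and reassigning the rest optimally gives only $241 — worse by 4.

Car 63 receives Request R6.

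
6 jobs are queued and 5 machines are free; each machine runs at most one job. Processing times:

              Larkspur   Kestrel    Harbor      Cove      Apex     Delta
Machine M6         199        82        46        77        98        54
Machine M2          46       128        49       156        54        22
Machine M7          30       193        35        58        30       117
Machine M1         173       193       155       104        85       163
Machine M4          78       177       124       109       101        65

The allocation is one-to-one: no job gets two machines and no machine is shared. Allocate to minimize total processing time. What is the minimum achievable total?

Optimal: Harbor→Machine M6 (46 min), Delta→Machine M2 (22 min), Apex→Machine M7 (30 min), Cove→Machine M1 (104 min), Larkspur→Machine M4 (78 min) — total 46+22+30+104+78 = 280 min.
Row-greedy (each job in turn takes its cheapest remaining machine) gives 366 min, worse by 86.
Next-best assignment: Harbor→Machine M6, Delta→Machine M2, Cove→Machine M7, Apex→Machine M1, Larkspur→Machine M4 = 289 min.
Swapping Harbor↔Apex (Harbor→Machine M7 35 min, Apex→Machine M6 98 min) adds 57.

Minimum total: 280 min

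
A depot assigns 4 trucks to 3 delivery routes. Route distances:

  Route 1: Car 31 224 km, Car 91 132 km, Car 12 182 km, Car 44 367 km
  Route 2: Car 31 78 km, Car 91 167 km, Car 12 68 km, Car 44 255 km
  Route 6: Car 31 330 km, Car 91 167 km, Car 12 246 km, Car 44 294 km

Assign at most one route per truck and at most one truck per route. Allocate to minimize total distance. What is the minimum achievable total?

This is a one-to-one assignment (minimum-cost bipartite matching).
Optimal: Car 12→Route 1 (182 km), Car 31→Route 2 (78 km), Car 91→Route 6 (167 km) — total 182+78+167 = 427 km.
Column-greedy (each route in turn goes to its cheapest remaining truck) gives 494 km, worse by 67.
Next-best assignment: Car 91→Route 1, Car 31→Route 2, Car 12→Route 6 = 456 km.
No other one-to-one assignment undercuts 427 km.

Min total: 427 km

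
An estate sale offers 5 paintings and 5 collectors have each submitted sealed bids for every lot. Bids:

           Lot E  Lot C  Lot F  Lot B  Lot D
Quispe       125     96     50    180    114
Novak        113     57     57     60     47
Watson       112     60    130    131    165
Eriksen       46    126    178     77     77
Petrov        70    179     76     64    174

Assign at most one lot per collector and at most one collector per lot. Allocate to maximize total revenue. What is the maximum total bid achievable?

Max total: $815

Optimal: Quispe→Lot B ($180), Novak→Lot E ($113), Watson→Lot D ($165), Eriksen→Lot F ($178), Petrov→Lot C ($179) — total 180+113+165+178+179 = $815.
Column-greedy (each lot in turn goes to its best remaining collector) gives $660, worse by 155.
Next-best assignment: Quispe→Lot B, Novak→Lot E, Watson→Lot F, Eriksen→Lot C, Petrov→Lot D = $723.
Swapping Watson↔Novak (Watson→Lot E $112, Novak→Lot D $47) loses 119.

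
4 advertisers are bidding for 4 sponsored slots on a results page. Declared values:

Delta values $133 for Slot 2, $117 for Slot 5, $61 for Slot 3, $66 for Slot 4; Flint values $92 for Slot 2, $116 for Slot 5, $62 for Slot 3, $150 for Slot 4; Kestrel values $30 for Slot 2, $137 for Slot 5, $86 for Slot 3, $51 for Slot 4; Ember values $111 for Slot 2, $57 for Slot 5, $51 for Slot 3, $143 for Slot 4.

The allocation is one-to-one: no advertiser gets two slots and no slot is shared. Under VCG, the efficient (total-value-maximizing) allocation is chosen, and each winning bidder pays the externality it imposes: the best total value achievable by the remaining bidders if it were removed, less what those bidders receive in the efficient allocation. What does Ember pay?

Efficient allocation: Delta→Slot 2 ($133), Flint→Slot 5 ($116), Kestrel→Slot 3 ($86), Ember→Slot 4 ($143); total welfare W = $478.
Ember receives Slot 4 at value $143, so the others get W − 143 = $335.
Without Ember: best allocation of the remaining 3 bidders over all 4 slots is Delta→Slot 2 ($133), Flint→Slot 4 ($150), Kestrel→Slot 5 ($137), total $420.
VCG payment = (others' best without Ember) − (others' welfare with Ember) = 420 − 335 = $85.

Ember pays $85.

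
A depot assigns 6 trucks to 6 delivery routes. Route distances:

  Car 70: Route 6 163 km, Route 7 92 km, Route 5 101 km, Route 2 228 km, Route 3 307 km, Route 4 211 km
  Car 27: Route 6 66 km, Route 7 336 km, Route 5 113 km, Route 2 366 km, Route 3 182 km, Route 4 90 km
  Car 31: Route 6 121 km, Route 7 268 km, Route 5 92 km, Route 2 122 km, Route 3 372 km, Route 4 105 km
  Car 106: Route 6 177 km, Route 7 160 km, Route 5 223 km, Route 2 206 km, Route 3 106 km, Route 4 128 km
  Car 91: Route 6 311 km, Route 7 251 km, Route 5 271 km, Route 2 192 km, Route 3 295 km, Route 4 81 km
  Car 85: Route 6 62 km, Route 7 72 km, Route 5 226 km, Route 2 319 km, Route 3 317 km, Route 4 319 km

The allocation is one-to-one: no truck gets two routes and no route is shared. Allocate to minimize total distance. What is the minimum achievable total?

Treat this as an assignment problem: match each truck to one route.
Optimal: Car 70→Route 5 (101 km), Car 27→Route 6 (66 km), Car 31→Route 2 (122 km), Car 106→Route 3 (106 km), Car 91→Route 4 (81 km), Car 85→Route 7 (72 km) — total 101+66+122+106+81+72 = 548 km.
Row-greedy (each truck in turn takes its cheapest remaining route) gives 756 km, worse by 208.

Minimum total: 548 km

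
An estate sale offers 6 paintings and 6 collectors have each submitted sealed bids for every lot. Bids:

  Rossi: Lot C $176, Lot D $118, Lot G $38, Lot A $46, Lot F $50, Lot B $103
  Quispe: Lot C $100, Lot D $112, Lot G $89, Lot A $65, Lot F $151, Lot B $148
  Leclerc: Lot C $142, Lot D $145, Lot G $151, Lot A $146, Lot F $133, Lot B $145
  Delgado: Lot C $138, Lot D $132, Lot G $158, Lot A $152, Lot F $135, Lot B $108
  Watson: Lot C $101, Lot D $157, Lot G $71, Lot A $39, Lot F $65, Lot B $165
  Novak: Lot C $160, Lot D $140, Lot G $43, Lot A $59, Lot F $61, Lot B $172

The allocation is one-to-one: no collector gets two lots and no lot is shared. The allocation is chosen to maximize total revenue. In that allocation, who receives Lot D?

Watson receives Lot D.

This is a one-to-one assignment (maximum-weight bipartite matching).
Optimal: Rossi→Lot C ($176), Quispe→Lot F ($151), Leclerc→Lot A ($146), Delgado→Lot G ($158), Watson→Lot D ($157), Novak→Lot B ($172) — total 176+151+146+158+157+172 = $960.
Swapping Delgado↔Leclerc (Delgado→Lot A $152, Leclerc→Lot G $151) loses 1.
Watson's own top lot is Lot B ($165), but forcing Watson→Lot B and reassigning the rest optimally gives only $936 — worse by 24.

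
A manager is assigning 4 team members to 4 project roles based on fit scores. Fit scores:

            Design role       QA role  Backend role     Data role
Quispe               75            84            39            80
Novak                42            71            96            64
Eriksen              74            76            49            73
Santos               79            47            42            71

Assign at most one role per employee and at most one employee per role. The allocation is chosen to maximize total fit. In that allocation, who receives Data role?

Eriksen receives Data role.

Treat this as an assignment problem: match each employee to one role.
Optimal: Quispe→QA role (84 pts), Novak→Backend role (96 pts), Eriksen→Data role (73 pts), Santos→Design role (79 pts) — total 84+96+73+79 = 332 pts.
Row-greedy (each employee in turn takes its best remaining role) gives 325 pts, worse by 7.
Next-best assignment: Quispe→Data role, Novak→Backend role, Eriksen→QA role, Santos→Design role = 331 pts.
Checked against all permutations: 332 pts is optimal.
Eriksen's own top role is QA role (76 pts), but forcing Eriksen→QA role and reassigning the rest optimally gives only 331 pts — worse by 1.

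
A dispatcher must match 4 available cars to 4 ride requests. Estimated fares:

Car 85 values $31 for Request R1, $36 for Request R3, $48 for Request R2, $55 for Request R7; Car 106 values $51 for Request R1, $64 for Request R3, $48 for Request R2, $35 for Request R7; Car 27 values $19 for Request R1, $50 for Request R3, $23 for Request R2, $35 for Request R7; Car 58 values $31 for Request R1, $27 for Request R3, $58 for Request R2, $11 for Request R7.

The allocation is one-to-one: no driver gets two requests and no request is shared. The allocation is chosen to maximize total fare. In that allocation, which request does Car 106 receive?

Car 106 receives Request R1.

This is the linear assignment problem.
Optimal: Car 85→Request R7 ($55), Car 106→Request R1 ($51), Car 27→Request R3 ($50), Car 58→Request R2 ($58) — total 55+51+50+58 = $214.
Row-greedy (each driver in turn takes its best remaining request) gives $173, worse by 41.
Swapping Car 27↔Car 58 (Car 27→Request R2 $23, Car 58→Request R3 $27) loses 58.
Car 106's own top request is Request R3 ($64), but forcing Car 106→Request R3 and reassigning the rest optimally gives only $196 — worse by 18.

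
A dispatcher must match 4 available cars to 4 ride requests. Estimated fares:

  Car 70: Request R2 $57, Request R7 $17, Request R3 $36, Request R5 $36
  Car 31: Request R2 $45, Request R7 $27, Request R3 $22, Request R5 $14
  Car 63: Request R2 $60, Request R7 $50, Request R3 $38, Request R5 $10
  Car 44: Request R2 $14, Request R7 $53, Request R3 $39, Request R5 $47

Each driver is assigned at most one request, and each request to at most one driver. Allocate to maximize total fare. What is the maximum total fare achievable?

Max total: $178

Optimal: Car 70→Request R3 ($36), Car 31→Request R2 ($45), Car 63→Request R7 ($50), Car 44→Request R5 ($47) — total 36+45+50+47 = $178.
Every other assignment is strictly worse.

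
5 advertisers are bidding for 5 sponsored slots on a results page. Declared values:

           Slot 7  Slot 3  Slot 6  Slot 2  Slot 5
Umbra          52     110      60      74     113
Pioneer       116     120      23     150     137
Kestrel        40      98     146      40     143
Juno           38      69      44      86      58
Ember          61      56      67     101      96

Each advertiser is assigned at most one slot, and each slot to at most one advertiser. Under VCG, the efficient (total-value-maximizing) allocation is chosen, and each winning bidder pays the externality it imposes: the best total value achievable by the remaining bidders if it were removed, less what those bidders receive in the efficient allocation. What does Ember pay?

Efficient allocation: Umbra→Slot 3 ($110), Pioneer→Slot 7 ($116), Kestrel→Slot 6 ($146), Juno→Slot 2 ($86), Ember→Slot 5 ($96); total welfare W = $554.
Ember receives Slot 5 at value $96, so the others get W − 96 = $458.
Without Ember: best allocation of the remaining 4 bidders over all 5 slots is Umbra→Slot 3 ($110), Pioneer→Slot 5 ($137), Kestrel→Slot 6 ($146), Juno→Slot 2 ($86), total $479.
VCG payment = (others' best without Ember) − (others' welfare with Ember) = 479 − 458 = $21.

Ember pays $21.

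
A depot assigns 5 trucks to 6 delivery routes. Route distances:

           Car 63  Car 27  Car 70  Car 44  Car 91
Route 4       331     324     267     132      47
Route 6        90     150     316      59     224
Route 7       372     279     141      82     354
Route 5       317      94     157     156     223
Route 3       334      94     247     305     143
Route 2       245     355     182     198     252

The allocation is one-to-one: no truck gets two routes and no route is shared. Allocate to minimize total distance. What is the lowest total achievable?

Minimum total: 470 km

Optimal: Car 63→Route 6 (90 km), Car 27→Route 3 (94 km), Car 70→Route 5 (157 km), Car 44→Route 7 (82 km), Car 91→Route 4 (47 km) — total 90+94+157+82+47 = 470 km.
Row-greedy (each truck in turn takes its cheapest remaining route) gives 600 km, worse by 130.
Checked against all permutations: 470 km is optimal.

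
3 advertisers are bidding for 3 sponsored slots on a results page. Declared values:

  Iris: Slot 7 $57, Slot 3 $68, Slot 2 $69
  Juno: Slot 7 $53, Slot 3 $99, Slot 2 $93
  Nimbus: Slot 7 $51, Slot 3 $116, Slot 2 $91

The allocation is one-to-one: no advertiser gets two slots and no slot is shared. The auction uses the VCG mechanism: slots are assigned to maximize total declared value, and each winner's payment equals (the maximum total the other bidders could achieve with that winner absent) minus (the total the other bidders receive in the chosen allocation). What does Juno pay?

Juno pays $12.

Efficient allocation: Iris→Slot 7 ($57), Juno→Slot 2 ($93), Nimbus→Slot 3 ($116); total welfare W = $266.
Juno receives Slot 2 at value $93, so the others get W − 93 = $173.
Without Juno: best allocation of the remaining 2 bidders over all 3 slots is Iris→Slot 2 ($69), Nimbus→Slot 3 ($116), total $185.
VCG payment = (others' best without Juno) − (others' welfare with Juno) = 185 − 173 = $12.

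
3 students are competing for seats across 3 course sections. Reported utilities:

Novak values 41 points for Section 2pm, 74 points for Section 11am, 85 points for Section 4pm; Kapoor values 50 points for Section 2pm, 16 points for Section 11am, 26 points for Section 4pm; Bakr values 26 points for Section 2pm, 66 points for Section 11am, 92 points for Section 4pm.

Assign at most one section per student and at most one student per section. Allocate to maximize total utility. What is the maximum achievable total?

Max total: 216 points

This is the linear assignment problem.
Optimal: Novak→Section 11am (74 points), Kapoor→Section 2pm (50 points), Bakr→Section 4pm (92 points) — total 74+50+92 = 216 points.
Row-greedy (each student in turn takes its best remaining section) gives 201 points, worse by 15.
Next-best assignment: Novak→Section 4pm, Kapoor→Section 2pm, Bakr→Section 11am = 201 points.
No other one-to-one assignment exceeds 216 points.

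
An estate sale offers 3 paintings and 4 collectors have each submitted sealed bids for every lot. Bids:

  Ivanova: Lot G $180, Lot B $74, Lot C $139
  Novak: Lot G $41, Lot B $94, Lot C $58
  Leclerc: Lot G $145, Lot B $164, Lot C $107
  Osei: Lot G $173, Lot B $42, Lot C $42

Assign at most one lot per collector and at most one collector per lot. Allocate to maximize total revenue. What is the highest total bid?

This is a one-to-one assignment (maximum-weight bipartite matching).
Optimal: Osei→Lot G ($173), Leclerc→Lot B ($164), Ivanova→Lot C ($139) — total 173+164+139 = $476.
Column-greedy (each lot in turn goes to its best remaining collector) gives $402, worse by 74.

Max total: $476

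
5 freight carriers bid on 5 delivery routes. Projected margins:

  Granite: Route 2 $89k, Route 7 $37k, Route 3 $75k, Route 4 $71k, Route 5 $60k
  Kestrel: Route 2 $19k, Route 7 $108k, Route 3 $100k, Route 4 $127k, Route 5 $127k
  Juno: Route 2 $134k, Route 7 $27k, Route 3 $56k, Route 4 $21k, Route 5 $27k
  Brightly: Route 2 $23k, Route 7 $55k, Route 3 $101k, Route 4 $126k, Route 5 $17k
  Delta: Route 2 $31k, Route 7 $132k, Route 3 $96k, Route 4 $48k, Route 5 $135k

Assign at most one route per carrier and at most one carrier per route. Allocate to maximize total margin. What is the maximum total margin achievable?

Optimal: Granite→Route 3 ($75k), Kestrel→Route 5 ($127k), Juno→Route 2 ($134k), Brightly→Route 4 ($126k), Delta→Route 7 ($132k) — total 75+127+134+126+132 = $594k.
Row-greedy (each carrier in turn takes its best remaining route) gives $462k, worse by 132.
Next-best assignment: Granite→Route 3, Kestrel→Route 7, Juno→Route 2, Brightly→Route 4, Delta→Route 5 = $578k.
Swapping Juno↔Brightly (Juno→Route 4 $21k, Brightly→Route 2 $23k) loses 216.
Every other assignment is strictly worse.

Max total: $594k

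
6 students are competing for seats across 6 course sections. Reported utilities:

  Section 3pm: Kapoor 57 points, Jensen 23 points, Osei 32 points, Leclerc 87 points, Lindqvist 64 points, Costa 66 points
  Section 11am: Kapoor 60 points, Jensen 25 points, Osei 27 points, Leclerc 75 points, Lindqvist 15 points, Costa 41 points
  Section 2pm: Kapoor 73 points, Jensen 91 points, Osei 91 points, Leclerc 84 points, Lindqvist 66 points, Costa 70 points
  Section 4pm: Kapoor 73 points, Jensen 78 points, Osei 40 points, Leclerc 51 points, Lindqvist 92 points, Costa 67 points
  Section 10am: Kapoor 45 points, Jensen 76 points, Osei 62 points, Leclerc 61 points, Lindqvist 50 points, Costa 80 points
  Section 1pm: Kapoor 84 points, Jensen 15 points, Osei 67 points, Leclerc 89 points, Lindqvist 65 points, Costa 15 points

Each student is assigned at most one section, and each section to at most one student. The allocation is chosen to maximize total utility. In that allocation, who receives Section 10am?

Jensen receives Section 10am.

Optimal: Kapoor→Section 1pm (84 points), Jensen→Section 10am (76 points), Osei→Section 2pm (91 points), Leclerc→Section 11am (75 points), Lindqvist→Section 4pm (92 points), Costa→Section 3pm (66 points) — total 84+76+91+75+92+66 = 484 points.
Next-best assignment: Kapoor→Section 11am, Jensen→Section 2pm, Osei→Section 1pm, Leclerc→Section 3pm, Lindqvist→Section 4pm, Costa→Section 10am = 477 points.
Jensen's own top section is Section 2pm (91 points), but forcing Jensen→Section 2pm and reassigning the rest optimally gives only 477 points — worse by 7.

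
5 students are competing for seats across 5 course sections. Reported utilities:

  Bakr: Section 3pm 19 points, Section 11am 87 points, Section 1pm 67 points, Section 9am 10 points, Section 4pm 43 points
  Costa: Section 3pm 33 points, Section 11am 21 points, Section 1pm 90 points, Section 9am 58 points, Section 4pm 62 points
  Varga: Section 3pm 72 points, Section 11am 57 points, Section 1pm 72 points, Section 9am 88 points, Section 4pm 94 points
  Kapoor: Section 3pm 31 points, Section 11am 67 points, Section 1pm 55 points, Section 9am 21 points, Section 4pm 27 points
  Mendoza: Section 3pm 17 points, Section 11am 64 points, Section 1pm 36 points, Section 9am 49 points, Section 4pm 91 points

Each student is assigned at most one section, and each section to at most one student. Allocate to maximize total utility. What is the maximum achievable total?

Max total: 387 points

Treat this as an assignment problem: match each student to one section.
Optimal: Bakr→Section 11am (87 points), Costa→Section 1pm (90 points), Varga→Section 9am (88 points), Kapoor→Section 3pm (31 points), Mendoza→Section 4pm (91 points) — total 87+90+88+31+91 = 387 points.
Next-best assignment: Bakr→Section 11am, Costa→Section 9am, Varga→Section 3pm, Kapoor→Section 1pm, Mendoza→Section 4pm = 363 points.
Swapping Varga↔Mendoza (Varga→Section 4pm 94 points, Mendoza→Section 9am 49 points) loses 36.
Checked against all permutations: 387 points is optimal.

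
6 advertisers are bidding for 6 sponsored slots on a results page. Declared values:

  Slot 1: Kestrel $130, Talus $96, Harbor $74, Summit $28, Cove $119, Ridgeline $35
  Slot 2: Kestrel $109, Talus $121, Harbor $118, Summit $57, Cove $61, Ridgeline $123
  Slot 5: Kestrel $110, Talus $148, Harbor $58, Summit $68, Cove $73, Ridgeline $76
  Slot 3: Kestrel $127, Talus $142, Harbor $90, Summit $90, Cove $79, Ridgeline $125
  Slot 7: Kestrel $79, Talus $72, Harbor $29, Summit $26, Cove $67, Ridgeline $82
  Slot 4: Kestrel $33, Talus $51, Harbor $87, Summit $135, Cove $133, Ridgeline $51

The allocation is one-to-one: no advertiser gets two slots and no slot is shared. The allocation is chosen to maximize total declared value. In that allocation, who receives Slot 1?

Cove receives Slot 1.

This is a one-to-one assignment (maximum-weight bipartite matching).
Optimal: Kestrel→Slot 3 ($127), Talus→Slot 5 ($148), Harbor→Slot 2 ($118), Summit→Slot 4 ($135), Cove→Slot 1 ($119), Ridgeline→Slot 7 ($82) — total 127+148+118+135+119+82 = $729.
Row-greedy (each advertiser in turn takes its best remaining slot) gives $692, worse by 37.
Next-best assignment: Kestrel→Slot 7, Talus→Slot 5, Harbor→Slot 2, Summit→Slot 4, Cove→Slot 1, Ridgeline→Slot 3 = $724.
Swapping Kestrel↔Ridgeline (Kestrel→Slot 7 $79, Ridgeline→Slot 3 $125) loses 5.
Cove's own top slot is Slot 4 ($133), but forcing Cove→Slot 4 and reassigning the rest optimally gives only $701 — worse by 28.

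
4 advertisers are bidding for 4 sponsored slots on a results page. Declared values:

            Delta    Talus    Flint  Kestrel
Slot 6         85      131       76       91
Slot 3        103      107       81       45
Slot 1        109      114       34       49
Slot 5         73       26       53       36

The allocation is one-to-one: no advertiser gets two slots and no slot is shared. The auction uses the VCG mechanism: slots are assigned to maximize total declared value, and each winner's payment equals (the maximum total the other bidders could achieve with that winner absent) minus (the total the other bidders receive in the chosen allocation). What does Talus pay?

Talus pays $34.

Efficient allocation: Delta→Slot 3 ($103), Talus→Slot 1 ($114), Flint→Slot 5 ($53), Kestrel→Slot 6 ($91); total welfare W = $361.
Talus receives Slot 1 at value $114, so the others get W − 114 = $247.
Without Talus: best allocation of the remaining 3 bidders over all 4 slots is Delta→Slot 1 ($109), Flint→Slot 3 ($81), Kestrel→Slot 6 ($91), total $281.
VCG payment = (others' best without Talus) − (others' welfare with Talus) = 281 − 247 = $34.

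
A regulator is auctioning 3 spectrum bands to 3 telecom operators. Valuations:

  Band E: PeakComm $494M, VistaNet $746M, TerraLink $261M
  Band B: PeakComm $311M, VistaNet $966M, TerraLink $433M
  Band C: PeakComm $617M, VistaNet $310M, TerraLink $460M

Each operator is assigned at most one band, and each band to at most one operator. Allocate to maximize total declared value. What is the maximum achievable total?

Max total: $1920M

Treat this as an assignment problem: match each operator to one band.
Optimal: PeakComm→Band E ($494M), VistaNet→Band B ($966M), TerraLink→Band C ($460M) — total 494+966+460 = $1920M.
Max-entry greedy (repeatedly take the single best remaining cell) gives $1844M, worse by 76.
Checked against all permutations: $1920M is optimal.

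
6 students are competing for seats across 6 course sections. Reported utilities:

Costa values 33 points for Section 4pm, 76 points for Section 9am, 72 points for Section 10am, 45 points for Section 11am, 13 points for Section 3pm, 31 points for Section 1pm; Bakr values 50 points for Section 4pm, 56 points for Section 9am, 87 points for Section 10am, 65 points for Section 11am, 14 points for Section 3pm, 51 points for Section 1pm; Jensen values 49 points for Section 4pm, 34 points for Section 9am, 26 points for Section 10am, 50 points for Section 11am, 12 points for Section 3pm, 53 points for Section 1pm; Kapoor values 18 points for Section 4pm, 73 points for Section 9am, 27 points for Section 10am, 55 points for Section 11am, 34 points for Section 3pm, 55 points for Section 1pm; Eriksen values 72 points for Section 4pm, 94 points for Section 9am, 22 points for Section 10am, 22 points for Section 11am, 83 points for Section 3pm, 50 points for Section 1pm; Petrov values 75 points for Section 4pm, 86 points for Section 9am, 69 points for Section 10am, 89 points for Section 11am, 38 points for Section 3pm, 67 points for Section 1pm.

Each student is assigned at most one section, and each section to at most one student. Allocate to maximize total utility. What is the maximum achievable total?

Max total: 439 points

Optimal: Costa→Section 9am (76 points), Bakr→Section 10am (87 points), Jensen→Section 4pm (49 points), Kapoor→Section 1pm (55 points), Eriksen→Section 3pm (83 points), Petrov→Section 11am (89 points) — total 76+87+49+55+83+89 = 439 points.
Row-greedy (each student in turn takes its best remaining section) gives 429 points, worse by 10.
Swapping Costa↔Eriksen (Costa→Section 3pm 13 points, Eriksen→Section 9am 94 points) loses 52.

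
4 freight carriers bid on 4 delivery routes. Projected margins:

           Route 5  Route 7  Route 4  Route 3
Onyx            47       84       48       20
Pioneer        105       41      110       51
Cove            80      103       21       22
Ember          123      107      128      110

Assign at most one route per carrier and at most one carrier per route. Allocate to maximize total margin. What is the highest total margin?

Optimal: Onyx→Route 7 ($84k), Pioneer→Route 4 ($110k), Cove→Route 5 ($80k), Ember→Route 3 ($110k) — total 84+110+80+110 = $384k.
Column-greedy (each route in turn goes to its best remaining carrier) gives $356k, worse by 28.
Swapping Ember↔Cove (Ember→Route 5 $123k, Cove→Route 3 $22k) loses 45.
Checked against all permutations: $384k is optimal.

Maximum total: $384k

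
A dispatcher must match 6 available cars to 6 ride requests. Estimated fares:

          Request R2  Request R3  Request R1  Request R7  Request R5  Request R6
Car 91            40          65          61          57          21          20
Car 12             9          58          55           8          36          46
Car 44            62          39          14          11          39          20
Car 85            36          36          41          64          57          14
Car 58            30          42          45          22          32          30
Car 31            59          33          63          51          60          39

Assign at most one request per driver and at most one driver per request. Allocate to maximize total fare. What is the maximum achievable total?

Optimal: Car 91→Request R3 ($65), Car 12→Request R6 ($46), Car 44→Request R2 ($62), Car 85→Request R7 ($64), Car 58→Request R1 ($45), Car 31→Request R5 ($60) — total 65+46+62+64+45+60 = $342.
Row-greedy (each driver in turn takes its best remaining request) gives $317, worse by 25.

Maximum total: $342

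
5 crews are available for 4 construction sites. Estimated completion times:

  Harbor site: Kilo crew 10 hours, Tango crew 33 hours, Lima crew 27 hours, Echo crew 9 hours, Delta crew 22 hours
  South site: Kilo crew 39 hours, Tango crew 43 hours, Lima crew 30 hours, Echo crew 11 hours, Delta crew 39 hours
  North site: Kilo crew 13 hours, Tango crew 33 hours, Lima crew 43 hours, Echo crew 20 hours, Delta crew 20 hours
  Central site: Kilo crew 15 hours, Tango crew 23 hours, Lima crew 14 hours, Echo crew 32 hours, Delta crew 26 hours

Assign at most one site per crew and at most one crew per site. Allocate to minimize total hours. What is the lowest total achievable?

Min total: 55 hours

Optimal: Kilo crew→Harbor site (10 hours), Echo crew→South site (11 hours), Delta crew→North site (20 hours), Lima crew→Central site (14 hours) — total 10+11+20+14 = 55 hours.
Column-greedy (each site in turn goes to its cheapest remaining crew) gives 75 hours, worse by 20.
Next-best assignment: Delta crew→Harbor site, Echo crew→South site, Kilo crew→North site, Lima crew→Central site = 60 hours.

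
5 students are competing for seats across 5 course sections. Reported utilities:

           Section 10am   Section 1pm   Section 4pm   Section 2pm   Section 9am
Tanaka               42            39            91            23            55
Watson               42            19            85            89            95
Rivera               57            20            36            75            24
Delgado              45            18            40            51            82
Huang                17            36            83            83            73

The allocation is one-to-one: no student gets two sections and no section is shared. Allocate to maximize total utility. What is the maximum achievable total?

This is the linear assignment problem.
Optimal: Tanaka→Section 4pm (91 points), Watson→Section 2pm (89 points), Rivera→Section 10am (57 points), Delgado→Section 9am (82 points), Huang→Section 1pm (36 points) — total 91+89+57+82+36 = 355 points.
Max-entry greedy (repeatedly take the single best remaining cell) gives 344 points, worse by 11.
Next-best assignment: Tanaka→Section 1pm, Watson→Section 2pm, Rivera→Section 10am, Delgado→Section 9am, Huang→Section 4pm = 350 points.
Swapping Huang↔Delgado (Huang→Section 9am 73 points, Delgado→Section 1pm 18 points) loses 27.
Every other assignment is strictly worse.

Max total: 355 points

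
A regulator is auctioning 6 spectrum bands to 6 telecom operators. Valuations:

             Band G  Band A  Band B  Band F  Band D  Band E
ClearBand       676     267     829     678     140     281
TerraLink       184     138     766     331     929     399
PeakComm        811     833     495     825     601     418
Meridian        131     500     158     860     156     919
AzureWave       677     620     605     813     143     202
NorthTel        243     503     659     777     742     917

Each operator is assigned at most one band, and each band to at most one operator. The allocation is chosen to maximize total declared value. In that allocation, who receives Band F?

Optimal: ClearBand→Band B ($829M), TerraLink→Band D ($929M), PeakComm→Band A ($833M), Meridian→Band F ($860M), AzureWave→Band G ($677M), NorthTel→Band E ($917M) — total 829+929+833+860+677+917 = $5045M.
Next-best assignment: ClearBand→Band B, TerraLink→Band D, PeakComm→Band G, Meridian→Band F, AzureWave→Band A, NorthTel→Band E = $4966M.
Meridian's own top band is Band E ($919M), but forcing Meridian→Band E and reassigning the rest optimally gives only $4964M — worse by 81.

Meridian receives Band F.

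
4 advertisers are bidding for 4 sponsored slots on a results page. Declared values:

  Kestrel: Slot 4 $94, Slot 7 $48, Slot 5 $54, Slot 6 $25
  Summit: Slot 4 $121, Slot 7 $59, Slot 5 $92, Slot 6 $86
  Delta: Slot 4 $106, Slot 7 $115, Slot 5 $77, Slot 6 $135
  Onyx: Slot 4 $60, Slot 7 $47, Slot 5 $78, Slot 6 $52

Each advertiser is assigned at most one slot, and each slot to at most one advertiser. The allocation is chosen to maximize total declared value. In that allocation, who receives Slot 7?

Optimal: Kestrel→Slot 7 ($48), Summit→Slot 4 ($121), Delta→Slot 6 ($135), Onyx→Slot 5 ($78) — total 48+121+135+78 = $382.
Row-greedy (each advertiser in turn takes its best remaining slot) gives $368, worse by 14.
Swapping Delta↔Summit (Delta→Slot 4 $106, Summit→Slot 6 $86) loses 64.
Checked against all permutations: $382 is optimal.
Kestrel's own top slot is Slot 4 ($94), but forcing Kestrel→Slot 4 and reassigning the rest optimally gives only $373 — worse by 9.

Kestrel receives Slot 7.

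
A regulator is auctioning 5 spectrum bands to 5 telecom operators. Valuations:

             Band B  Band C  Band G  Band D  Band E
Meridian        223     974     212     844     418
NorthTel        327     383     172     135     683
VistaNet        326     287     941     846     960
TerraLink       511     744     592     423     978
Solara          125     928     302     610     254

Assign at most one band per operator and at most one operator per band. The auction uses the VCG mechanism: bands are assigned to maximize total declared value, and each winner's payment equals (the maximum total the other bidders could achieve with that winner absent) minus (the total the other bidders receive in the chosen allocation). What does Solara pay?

Solara pays $130M.

Efficient allocation: Meridian→Band D ($844M), NorthTel→Band B ($327M), VistaNet→Band G ($941M), TerraLink→Band E ($978M), Solara→Band C ($928M); total welfare W = $4018M.
Solara receives Band C at value $928M, so the others get W − 928 = $3090M.
Without Solara: best allocation of the remaining 4 bidders over all 5 bands is Meridian→Band C ($974M), NorthTel→Band B ($327M), VistaNet→Band G ($941M), TerraLink→Band E ($978M), total $3220M.
VCG payment = (others' best without Solara) − (others' welfare with Solara) = 3220 − 3090 = $130M.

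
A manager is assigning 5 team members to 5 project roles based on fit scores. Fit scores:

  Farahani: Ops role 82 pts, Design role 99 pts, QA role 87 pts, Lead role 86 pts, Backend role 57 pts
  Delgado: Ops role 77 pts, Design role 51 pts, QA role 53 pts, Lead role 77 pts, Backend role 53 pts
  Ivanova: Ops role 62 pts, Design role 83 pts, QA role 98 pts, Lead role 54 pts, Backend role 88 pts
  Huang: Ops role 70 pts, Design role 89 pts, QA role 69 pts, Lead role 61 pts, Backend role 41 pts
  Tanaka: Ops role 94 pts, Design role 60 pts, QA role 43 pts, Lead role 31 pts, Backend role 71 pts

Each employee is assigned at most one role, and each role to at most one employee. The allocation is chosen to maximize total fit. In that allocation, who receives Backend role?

Ivanova receives Backend role.

This is the linear assignment problem.
Optimal: Farahani→QA role (87 pts), Delgado→Lead role (77 pts), Ivanova→Backend role (88 pts), Huang→Design role (89 pts), Tanaka→Ops role (94 pts) — total 87+77+88+89+94 = 435 pts.
Row-greedy (each employee in turn takes its best remaining role) gives 406 pts, worse by 29.
Every other assignment is strictly worse.
Ivanova's own top role is QA role (98 pts), but forcing Ivanova→QA role and reassigning the rest optimally gives only 421 pts — worse by 14.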